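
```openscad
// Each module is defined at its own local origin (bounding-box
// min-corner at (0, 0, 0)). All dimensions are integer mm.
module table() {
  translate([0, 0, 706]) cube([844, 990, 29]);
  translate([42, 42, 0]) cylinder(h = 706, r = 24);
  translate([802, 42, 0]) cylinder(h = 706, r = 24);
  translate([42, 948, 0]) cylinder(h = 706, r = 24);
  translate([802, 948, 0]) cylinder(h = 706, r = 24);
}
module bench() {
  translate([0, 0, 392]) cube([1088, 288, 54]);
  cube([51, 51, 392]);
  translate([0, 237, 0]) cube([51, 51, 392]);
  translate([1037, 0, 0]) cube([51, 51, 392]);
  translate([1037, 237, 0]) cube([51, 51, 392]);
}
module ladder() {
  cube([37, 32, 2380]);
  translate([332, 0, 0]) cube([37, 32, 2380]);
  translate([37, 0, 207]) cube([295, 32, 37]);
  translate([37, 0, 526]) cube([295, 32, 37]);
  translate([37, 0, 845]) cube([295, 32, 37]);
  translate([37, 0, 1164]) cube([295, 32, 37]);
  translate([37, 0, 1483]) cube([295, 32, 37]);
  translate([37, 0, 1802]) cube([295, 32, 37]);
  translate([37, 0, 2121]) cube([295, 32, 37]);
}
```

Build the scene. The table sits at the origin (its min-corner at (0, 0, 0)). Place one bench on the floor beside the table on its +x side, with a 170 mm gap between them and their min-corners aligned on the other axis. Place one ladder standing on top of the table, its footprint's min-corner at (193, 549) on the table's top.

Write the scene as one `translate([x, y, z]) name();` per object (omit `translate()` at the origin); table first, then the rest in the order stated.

table();
translate([1014, 0, 0]) bench();
translate([193, 549, 735]) ladder();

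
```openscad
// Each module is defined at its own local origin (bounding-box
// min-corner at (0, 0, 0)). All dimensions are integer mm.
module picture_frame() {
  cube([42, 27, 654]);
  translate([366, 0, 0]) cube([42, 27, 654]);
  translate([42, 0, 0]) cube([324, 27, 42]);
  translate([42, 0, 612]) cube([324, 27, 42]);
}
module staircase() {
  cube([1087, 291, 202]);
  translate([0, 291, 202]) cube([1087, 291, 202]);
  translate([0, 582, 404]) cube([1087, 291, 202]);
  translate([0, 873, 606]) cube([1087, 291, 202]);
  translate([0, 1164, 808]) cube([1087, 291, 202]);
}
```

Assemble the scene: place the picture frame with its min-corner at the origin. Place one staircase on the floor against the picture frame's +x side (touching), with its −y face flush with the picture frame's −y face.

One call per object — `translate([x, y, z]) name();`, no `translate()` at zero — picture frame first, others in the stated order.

picture_frame();
translate([408, 0, 0]) staircase();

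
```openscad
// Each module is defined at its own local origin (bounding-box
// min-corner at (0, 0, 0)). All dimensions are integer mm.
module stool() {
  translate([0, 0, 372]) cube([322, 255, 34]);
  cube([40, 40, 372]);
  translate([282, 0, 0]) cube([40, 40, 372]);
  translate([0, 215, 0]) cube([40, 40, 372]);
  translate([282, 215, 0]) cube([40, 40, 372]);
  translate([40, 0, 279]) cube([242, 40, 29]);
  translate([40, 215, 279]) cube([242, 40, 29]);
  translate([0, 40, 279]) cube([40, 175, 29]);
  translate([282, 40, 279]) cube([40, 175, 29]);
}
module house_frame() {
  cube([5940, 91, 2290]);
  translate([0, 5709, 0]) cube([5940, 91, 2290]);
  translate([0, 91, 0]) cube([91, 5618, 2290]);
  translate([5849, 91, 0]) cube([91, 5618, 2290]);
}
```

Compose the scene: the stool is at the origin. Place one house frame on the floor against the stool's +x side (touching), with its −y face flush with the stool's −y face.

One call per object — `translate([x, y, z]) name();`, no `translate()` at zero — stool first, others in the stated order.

stool();
translate([322, 0, 0]) house_frame();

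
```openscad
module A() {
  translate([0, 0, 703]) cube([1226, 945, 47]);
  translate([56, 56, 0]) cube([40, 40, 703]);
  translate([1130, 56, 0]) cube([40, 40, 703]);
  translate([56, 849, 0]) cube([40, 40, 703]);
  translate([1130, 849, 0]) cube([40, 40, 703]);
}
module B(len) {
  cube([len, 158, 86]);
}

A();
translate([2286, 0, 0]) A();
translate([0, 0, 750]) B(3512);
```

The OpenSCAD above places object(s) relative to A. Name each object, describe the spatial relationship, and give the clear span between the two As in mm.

A is a table. B is a beam. A beam spans the tops of two tables. The clear span between the two tables is 1060 mm.

Second table starts at x = 2286; first ends at x = 1226; clear span = 2286 − 1226 = 1060 mm.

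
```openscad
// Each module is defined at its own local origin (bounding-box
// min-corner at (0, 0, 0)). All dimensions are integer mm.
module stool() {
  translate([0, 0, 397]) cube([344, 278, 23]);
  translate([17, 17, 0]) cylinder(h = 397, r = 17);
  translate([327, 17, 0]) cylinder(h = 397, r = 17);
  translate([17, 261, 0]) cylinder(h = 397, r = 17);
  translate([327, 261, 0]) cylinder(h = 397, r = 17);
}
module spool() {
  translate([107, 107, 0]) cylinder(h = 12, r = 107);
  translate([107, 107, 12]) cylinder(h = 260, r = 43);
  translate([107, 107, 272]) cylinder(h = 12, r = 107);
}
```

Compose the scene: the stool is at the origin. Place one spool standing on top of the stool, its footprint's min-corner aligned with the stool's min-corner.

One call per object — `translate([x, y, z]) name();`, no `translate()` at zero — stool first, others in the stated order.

stool();
translate([0, 0, 420]) spool();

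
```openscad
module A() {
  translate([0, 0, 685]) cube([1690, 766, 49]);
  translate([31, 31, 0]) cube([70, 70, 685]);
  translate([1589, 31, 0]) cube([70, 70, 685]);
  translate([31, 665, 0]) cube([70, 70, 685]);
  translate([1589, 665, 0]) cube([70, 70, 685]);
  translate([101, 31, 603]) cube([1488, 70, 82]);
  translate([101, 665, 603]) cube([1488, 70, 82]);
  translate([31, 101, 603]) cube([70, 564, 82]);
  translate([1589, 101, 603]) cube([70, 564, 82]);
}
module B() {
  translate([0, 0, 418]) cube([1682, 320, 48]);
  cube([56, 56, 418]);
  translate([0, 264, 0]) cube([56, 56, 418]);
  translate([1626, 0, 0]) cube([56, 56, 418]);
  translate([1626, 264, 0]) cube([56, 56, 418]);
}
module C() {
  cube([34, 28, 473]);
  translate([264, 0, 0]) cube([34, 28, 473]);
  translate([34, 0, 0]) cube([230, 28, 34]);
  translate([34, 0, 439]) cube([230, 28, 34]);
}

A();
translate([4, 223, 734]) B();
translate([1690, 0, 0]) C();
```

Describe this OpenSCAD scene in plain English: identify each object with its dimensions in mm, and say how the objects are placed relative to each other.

A is a rectangular dining table. The top is 1690×766×49 mm with its upper surface at z = 734 mm. It stands on four 70×70 mm square legs, each inset 31 mm from the nearest pair of top edges, running from the floor to the underside of the top. Four apron rails, 70 mm thick and 82 mm tall, run between adjacent legs with their top edges flush with the underside of the top and their outer faces flush with the legs' outer faces.

B is a bench: a 1682×320 mm seat slab, 48 mm thick, top at z = 466 mm, on four 56×56 mm square legs flush with the seat corners and standing on z = 0.

C is a rectangular picture frame lying in the x–z plane (depth along y). The opening is 230 mm wide (x) by 405 mm tall (z), surrounded by a border 34 mm wide on all four sides. The frame is 28 mm deep and is made of two full-height vertical stiles with two horizontal rails fitted between them.

The bench is on top of the table, centred. The picture frame is against the table's +x side, with their −y faces flush.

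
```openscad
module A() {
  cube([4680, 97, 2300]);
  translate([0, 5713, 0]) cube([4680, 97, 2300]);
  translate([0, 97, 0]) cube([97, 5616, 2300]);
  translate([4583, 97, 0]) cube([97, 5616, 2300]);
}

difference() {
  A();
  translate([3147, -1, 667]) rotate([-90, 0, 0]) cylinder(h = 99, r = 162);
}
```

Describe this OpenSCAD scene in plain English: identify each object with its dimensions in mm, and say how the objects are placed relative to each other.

A is the wall frame of a small rectangular building: four walls, each 2300 mm tall and 97 mm thick, enclosing a footprint 4680 mm (x) by 5810 mm (y) outside-to-outside, with no floor or roof. The front and back walls (the −y and +y sides) span the full width; the two side walls fit between them.

The house frame has a circular hole of radius 162 mm through its front wall, centred at (x = 3147, z = 667).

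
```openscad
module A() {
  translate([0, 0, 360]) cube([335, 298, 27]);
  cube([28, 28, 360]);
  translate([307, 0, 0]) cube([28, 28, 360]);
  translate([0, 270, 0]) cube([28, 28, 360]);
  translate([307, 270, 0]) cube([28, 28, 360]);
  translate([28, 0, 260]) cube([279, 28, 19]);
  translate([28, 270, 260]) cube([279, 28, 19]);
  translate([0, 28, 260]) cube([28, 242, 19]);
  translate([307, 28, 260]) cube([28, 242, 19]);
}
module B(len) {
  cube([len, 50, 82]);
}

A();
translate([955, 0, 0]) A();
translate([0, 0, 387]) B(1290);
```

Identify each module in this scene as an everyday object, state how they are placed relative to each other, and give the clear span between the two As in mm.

A is a stool. B is a beam. A beam spans the tops of two stools. The clear span between the two stools is 620 mm.

Second stool starts at x = 955; first ends at x = 335; clear span = 955 − 335 = 620 mm.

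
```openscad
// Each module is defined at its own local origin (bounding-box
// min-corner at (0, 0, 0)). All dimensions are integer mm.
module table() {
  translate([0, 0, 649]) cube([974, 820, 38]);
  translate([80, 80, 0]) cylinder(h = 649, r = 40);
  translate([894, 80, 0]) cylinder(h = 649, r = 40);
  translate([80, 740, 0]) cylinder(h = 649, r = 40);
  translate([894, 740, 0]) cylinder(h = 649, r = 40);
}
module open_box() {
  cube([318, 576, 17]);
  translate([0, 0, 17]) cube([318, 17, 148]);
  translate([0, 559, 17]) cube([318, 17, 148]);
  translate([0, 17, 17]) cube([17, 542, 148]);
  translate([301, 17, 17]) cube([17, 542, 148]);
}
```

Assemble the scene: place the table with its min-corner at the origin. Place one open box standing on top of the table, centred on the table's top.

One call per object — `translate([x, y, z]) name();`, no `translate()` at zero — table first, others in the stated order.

table();
translate([328, 122, 687]) open_box();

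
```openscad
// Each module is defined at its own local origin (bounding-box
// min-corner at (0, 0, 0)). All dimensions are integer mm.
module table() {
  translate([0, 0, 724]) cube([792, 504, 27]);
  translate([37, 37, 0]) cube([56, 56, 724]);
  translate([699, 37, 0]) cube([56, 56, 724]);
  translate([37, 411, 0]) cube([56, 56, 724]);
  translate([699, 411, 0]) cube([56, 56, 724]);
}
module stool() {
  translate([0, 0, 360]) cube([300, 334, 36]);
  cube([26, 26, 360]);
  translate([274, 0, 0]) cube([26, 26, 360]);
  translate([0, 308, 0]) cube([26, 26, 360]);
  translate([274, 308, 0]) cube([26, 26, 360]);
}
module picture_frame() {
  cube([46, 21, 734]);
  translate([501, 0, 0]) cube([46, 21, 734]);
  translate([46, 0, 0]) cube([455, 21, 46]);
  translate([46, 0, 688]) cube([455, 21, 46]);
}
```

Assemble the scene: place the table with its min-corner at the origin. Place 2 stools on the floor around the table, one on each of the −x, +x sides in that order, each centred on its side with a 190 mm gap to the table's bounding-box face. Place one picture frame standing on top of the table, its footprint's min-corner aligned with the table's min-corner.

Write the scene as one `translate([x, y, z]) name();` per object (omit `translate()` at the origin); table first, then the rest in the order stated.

table();
translate([-490, 85, 0]) stool();
translate([982, 85, 0]) stool();
translate([0, 0, 751]) picture_frame();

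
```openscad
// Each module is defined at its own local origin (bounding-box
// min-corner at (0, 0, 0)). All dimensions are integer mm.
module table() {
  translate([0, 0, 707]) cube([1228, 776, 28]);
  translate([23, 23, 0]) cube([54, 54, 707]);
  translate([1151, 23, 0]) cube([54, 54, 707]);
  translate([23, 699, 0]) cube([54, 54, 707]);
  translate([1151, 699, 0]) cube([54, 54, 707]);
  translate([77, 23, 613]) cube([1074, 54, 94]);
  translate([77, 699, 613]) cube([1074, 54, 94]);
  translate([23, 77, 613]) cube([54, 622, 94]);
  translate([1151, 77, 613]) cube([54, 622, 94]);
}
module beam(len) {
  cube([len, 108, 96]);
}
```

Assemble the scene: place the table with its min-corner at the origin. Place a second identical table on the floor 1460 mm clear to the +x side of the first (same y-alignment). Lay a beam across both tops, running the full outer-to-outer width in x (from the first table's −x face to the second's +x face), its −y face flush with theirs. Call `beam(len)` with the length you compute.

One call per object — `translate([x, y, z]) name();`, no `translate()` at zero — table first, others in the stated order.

table();
translate([2688, 0, 0]) table();
translate([0, 0, 735]) beam(3916);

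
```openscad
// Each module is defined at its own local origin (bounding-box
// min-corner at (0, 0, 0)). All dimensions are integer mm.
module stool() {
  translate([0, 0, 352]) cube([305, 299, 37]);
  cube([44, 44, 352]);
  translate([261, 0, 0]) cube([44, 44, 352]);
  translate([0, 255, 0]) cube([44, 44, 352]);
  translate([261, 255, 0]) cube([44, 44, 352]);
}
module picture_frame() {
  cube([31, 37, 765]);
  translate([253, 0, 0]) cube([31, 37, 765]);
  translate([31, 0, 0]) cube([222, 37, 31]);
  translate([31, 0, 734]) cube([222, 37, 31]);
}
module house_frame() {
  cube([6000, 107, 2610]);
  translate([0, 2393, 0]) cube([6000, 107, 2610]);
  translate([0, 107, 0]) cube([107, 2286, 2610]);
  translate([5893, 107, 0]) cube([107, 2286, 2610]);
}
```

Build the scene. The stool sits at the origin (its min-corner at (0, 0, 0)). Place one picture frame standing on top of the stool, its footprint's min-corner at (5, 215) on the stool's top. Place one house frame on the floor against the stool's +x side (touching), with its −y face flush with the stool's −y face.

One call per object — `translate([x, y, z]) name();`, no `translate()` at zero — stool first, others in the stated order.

stool();
translate([5, 215, 389]) picture_frame();
translate([305, 0, 0]) house_frame();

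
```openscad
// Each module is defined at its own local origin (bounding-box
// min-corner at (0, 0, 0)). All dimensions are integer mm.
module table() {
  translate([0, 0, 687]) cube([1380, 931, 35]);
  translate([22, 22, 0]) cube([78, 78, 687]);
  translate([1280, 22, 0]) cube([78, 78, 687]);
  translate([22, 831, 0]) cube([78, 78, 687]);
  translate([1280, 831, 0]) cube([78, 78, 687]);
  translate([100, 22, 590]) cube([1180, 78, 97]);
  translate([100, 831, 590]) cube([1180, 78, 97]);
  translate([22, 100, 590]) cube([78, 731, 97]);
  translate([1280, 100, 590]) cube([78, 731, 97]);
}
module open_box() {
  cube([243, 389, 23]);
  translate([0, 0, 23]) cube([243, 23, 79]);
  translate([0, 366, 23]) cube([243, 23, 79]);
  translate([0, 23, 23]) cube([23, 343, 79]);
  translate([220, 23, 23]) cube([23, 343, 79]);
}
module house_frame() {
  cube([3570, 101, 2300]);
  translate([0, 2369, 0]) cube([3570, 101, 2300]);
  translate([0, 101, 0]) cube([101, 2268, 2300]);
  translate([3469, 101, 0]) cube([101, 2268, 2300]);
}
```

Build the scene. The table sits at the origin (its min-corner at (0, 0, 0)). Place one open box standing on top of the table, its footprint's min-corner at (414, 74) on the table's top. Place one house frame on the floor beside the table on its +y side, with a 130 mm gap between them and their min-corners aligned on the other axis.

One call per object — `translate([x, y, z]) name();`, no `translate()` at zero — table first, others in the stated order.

table();
translate([414, 74, 722]) open_box();
translate([0, 1061, 0]) house_frame();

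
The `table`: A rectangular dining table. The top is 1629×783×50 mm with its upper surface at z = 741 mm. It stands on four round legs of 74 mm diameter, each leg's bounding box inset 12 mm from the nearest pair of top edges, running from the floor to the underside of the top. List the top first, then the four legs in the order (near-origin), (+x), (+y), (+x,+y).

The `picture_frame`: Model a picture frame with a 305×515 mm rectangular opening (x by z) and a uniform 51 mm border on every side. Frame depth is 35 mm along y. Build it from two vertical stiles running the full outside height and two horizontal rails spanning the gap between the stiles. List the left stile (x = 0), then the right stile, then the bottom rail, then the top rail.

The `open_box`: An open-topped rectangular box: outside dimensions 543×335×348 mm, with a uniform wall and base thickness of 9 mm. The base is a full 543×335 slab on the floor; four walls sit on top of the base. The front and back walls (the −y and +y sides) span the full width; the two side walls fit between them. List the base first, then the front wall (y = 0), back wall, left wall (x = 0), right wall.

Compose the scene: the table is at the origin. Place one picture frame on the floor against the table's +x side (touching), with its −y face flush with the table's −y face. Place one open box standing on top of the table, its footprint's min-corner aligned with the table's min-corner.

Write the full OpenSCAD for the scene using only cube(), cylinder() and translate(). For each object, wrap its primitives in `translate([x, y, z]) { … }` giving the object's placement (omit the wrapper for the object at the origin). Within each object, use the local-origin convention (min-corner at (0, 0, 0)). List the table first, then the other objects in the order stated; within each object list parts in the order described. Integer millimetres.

translate([0, 0, 691]) cube([1629, 783, 50]);
translate([49, 49, 0]) cylinder(h = 691, r = 37);
translate([1580, 49, 0]) cylinder(h = 691, r = 37);
translate([49, 734, 0]) cylinder(h = 691, r = 37);
translate([1580, 734, 0]) cylinder(h = 691, r = 37);
translate([1629, 0, 0]) {
  cube([51, 35, 617]);
  translate([356, 0, 0]) cube([51, 35, 617]);
  translate([51, 0, 0]) cube([305, 35, 51]);
  translate([51, 0, 566]) cube([305, 35, 51]);
}
translate([0, 0, 741]) {
  cube([543, 335, 9]);
  translate([0, 0, 9]) cube([543, 9, 339]);
  translate([0, 326, 9]) cube([543, 9, 339]);
  translate([0, 9, 9]) cube([9, 317, 339]);
  translate([534, 9, 9]) cube([9, 317, 339]);
}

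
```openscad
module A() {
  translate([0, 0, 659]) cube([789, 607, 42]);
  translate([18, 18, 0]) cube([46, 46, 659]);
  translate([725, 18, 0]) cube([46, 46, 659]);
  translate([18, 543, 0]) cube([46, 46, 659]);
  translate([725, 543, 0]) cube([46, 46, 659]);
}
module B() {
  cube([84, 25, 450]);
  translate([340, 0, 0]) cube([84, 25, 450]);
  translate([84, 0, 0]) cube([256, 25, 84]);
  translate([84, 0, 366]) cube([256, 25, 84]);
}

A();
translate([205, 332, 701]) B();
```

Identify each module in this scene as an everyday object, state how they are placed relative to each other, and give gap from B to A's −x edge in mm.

The picture frame's min-x is at 205; the table's min-x is 0; gap = 205 mm.

A is a table. B is a picture frame. The picture frame is on top of the table. The gap from the picture frame to the table's −x edge is 205 mm.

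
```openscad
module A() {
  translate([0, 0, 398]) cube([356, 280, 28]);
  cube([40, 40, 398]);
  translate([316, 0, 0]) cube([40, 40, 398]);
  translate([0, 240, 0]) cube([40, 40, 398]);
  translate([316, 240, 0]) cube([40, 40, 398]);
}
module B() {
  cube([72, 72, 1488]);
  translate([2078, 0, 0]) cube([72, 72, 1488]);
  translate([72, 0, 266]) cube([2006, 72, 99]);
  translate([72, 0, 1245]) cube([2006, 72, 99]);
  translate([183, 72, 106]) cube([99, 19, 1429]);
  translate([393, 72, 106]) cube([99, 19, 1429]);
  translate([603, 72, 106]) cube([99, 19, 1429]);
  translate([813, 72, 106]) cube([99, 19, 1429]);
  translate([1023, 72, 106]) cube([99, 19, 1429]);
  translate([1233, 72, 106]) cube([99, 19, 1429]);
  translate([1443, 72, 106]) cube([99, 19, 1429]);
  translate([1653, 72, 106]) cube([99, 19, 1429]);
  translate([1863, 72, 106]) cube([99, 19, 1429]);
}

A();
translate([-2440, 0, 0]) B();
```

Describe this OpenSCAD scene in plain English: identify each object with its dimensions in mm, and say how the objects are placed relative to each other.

A is a four-legged stool. The seat is a 356×280×28 mm slab whose top surface is at z = 426 mm; four square legs, each 40×40 mm in cross-section, run from the floor (z = 0) to the underside of the seat, each flush with a corner of the seat.

B is a fence section. Two 72×72 mm posts, 1488 mm tall, stand on the floor with a clear span of 2006 mm between their inner faces. Two horizontal rails of 72×99 mm section span the gap between the posts with their undersides at z = 266 mm and z = 1245 mm, flush with the posts' −y face. 9 pickets, each 99 mm wide, 19 mm thick and 1429 mm tall, are fixed to the +y face of the rails with their bottoms at z = 106 mm, evenly spaced across the span with equal gaps (rounded down to the nearest mm) at the −x end and between each pair — any rounding remainder accumulates at the +x end.

The fence section is on the floor beside the stool on its −x side.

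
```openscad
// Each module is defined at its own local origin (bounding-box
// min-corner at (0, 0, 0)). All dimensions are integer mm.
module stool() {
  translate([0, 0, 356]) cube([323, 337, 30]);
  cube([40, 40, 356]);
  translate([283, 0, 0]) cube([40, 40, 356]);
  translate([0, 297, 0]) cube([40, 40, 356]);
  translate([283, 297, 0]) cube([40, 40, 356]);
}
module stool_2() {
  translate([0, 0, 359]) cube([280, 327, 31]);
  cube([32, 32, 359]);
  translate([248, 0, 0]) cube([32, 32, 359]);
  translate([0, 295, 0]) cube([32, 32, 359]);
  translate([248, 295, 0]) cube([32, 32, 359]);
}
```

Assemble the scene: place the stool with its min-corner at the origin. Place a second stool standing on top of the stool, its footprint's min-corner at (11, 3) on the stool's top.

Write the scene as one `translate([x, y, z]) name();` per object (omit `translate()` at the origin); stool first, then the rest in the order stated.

stool();
translate([11, 3, 386]) stool_2();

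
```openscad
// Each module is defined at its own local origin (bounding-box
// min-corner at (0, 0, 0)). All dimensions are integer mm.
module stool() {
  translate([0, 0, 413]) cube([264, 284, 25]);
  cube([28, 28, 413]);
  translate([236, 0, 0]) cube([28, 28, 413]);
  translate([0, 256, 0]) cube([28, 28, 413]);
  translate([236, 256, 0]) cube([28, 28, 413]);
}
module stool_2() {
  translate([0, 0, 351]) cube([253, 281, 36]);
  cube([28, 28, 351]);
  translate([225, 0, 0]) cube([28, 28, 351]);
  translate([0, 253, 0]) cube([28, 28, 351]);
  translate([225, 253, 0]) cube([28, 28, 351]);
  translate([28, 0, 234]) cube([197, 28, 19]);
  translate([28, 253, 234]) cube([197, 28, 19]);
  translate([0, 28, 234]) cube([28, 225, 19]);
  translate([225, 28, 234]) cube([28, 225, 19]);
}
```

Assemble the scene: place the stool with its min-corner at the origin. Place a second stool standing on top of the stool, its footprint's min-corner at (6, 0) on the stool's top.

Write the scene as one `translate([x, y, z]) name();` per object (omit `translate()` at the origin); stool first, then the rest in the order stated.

stool();
translate([6, 0, 438]) stool_2();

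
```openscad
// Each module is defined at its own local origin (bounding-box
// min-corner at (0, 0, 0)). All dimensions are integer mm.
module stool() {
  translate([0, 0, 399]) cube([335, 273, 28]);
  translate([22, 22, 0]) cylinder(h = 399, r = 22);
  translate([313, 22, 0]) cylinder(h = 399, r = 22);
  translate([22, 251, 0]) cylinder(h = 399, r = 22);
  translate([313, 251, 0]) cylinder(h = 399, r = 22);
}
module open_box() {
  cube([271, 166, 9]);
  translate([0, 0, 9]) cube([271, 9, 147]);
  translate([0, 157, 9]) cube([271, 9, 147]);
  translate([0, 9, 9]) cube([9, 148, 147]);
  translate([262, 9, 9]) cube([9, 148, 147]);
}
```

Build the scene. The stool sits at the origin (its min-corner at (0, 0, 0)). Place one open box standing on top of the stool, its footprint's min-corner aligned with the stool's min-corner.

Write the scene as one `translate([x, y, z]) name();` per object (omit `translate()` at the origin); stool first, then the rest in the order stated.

stool();
translate([0, 0, 427]) open_box();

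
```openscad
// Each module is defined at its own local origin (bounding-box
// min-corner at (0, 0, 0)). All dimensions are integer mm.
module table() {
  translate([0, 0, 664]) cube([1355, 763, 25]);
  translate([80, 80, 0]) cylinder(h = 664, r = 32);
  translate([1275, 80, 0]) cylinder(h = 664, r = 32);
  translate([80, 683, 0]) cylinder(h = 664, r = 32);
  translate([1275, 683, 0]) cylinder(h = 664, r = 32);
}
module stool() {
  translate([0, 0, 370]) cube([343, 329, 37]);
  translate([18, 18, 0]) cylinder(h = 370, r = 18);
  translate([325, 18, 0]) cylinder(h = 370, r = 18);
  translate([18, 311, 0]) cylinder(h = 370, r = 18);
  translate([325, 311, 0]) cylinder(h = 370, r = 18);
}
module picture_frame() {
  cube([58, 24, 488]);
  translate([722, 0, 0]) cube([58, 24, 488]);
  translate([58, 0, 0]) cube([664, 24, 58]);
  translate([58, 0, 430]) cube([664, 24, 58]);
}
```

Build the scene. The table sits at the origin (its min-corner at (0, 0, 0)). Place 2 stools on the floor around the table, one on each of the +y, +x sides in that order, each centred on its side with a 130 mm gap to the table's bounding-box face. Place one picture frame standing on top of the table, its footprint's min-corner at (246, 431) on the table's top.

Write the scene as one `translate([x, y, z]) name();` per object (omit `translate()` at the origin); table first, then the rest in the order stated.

table();
translate([506, 893, 0]) stool();
translate([1485, 217, 0]) stool();
translate([246, 431, 689]) picture_frame();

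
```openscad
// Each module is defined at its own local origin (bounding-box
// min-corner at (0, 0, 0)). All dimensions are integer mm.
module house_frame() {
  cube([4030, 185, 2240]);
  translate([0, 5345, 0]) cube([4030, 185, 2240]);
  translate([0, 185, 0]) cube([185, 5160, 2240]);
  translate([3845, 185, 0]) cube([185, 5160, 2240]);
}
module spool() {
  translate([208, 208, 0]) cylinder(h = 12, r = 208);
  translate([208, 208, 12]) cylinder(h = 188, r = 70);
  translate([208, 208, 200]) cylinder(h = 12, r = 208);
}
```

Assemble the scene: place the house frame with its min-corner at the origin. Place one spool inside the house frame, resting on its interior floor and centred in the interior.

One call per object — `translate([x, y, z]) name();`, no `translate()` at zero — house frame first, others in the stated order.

house_frame();
translate([1807, 2557, 0]) spool();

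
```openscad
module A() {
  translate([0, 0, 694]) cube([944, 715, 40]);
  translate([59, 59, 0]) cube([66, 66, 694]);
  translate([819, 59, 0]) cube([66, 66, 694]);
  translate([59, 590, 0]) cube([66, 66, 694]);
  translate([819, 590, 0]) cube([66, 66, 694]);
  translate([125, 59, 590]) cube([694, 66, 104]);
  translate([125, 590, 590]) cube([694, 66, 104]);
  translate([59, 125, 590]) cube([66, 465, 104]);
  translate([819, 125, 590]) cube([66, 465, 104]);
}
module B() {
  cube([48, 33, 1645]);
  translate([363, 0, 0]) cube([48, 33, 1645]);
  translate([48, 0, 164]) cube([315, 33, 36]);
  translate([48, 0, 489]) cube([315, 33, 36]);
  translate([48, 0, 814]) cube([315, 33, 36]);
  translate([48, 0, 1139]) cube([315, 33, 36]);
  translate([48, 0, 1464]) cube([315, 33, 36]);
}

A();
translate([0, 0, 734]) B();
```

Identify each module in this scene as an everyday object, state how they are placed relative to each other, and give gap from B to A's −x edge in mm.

A is a table. B is a ladder. The ladder is on top of the table. The gap from the ladder to the table's −x edge is 0 mm.

The ladder's min-x is at 0; the table's min-x is 0; gap = 0 mm.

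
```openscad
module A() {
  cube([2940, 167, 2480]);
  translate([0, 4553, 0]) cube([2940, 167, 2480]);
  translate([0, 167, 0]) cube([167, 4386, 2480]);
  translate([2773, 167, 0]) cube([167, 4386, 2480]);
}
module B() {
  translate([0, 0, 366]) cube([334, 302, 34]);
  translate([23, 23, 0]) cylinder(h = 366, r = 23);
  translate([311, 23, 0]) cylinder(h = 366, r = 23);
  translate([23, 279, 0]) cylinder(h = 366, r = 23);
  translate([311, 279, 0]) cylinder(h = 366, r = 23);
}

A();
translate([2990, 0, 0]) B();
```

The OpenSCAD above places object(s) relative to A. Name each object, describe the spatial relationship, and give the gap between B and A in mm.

The stool's nearest face is 50 mm from the house frame's +x face.

A is a house frame. B is a stool. The stool is on the floor beside the house frame on its +x side. The gap between the stool and the house frame is 50 mm.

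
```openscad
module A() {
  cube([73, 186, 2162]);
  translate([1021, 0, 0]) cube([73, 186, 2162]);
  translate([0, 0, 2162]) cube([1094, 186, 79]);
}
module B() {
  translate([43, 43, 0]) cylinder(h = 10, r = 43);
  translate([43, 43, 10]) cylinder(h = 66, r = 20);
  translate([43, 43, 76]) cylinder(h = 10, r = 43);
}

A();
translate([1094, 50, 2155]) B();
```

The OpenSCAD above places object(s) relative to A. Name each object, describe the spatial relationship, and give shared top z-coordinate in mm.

Both tops at z = 2241 mm.

A is a door frame. B is a spool. The spool is beside the door frame with their tops flush at z = 2241. The shared top z-coordinate is 2241 mm.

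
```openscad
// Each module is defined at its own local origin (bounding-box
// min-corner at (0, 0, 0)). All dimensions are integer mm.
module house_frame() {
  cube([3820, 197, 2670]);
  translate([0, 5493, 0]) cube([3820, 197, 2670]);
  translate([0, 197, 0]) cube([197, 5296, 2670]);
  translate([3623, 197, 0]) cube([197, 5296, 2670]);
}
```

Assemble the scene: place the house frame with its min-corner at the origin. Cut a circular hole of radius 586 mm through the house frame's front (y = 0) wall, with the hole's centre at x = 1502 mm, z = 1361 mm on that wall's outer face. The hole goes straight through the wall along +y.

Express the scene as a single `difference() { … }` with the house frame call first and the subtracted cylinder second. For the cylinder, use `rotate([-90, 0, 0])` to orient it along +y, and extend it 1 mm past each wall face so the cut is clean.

difference() {
  house_frame();
  translate([1502, -1, 1361]) rotate([-90, 0, 0]) cylinder(h = 199, r = 586);
}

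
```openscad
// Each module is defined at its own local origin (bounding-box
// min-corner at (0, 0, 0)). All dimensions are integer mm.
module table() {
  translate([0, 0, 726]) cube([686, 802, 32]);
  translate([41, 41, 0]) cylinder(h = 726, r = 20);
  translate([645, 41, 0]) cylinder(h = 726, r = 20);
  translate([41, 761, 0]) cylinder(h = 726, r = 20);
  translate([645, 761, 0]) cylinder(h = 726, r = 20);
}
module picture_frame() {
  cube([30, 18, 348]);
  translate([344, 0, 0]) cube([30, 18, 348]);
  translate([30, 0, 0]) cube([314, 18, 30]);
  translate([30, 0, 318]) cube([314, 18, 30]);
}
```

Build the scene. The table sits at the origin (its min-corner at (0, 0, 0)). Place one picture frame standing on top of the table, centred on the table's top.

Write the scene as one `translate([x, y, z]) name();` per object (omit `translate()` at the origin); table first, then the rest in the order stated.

table();
translate([156, 392, 758]) picture_frame();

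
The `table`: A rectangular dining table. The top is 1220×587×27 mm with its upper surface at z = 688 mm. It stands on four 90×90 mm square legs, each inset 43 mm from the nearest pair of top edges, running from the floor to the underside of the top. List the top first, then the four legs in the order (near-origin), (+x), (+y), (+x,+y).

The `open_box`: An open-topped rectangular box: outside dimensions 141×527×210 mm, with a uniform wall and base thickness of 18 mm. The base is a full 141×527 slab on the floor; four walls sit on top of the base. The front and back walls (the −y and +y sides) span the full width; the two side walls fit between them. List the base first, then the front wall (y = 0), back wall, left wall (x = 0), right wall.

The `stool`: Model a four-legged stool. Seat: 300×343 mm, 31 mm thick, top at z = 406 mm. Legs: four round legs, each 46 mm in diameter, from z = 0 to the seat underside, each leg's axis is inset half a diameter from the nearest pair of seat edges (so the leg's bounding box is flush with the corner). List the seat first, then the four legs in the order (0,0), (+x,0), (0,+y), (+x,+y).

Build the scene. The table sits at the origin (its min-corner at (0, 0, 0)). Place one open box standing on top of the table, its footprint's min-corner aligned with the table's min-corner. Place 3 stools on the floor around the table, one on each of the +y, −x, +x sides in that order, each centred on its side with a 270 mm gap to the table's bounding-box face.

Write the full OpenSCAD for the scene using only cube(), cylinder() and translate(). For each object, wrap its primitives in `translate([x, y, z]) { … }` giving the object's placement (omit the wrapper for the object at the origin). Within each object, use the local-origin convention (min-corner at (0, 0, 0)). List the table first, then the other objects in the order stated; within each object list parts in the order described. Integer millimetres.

translate([0, 0, 661]) cube([1220, 587, 27]);
translate([43, 43, 0]) cube([90, 90, 661]);
translate([1087, 43, 0]) cube([90, 90, 661]);
translate([43, 454, 0]) cube([90, 90, 661]);
translate([1087, 454, 0]) cube([90, 90, 661]);
translate([0, 0, 688]) {
  cube([141, 527, 18]);
  translate([0, 0, 18]) cube([141, 18, 192]);
  translate([0, 509, 18]) cube([141, 18, 192]);
  translate([0, 18, 18]) cube([18, 491, 192]);
  translate([123, 18, 18]) cube([18, 491, 192]);
}
translate([460, 857, 0]) {
  translate([0, 0, 375]) cube([300, 343, 31]);
  translate([23, 23, 0]) cylinder(h = 375, r = 23);
  translate([277, 23, 0]) cylinder(h = 375, r = 23);
  translate([23, 320, 0]) cylinder(h = 375, r = 23);
  translate([277, 320, 0]) cylinder(h = 375, r = 23);
}
translate([-570, 122, 0]) {
  translate([0, 0, 375]) cube([300, 343, 31]);
  translate([23, 23, 0]) cylinder(h = 375, r = 23);
  translate([277, 23, 0]) cylinder(h = 375, r = 23);
  translate([23, 320, 0]) cylinder(h = 375, r = 23);
  translate([277, 320, 0]) cylinder(h = 375, r = 23);
}
translate([1490, 122, 0]) {
  translate([0, 0, 375]) cube([300, 343, 31]);
  translate([23, 23, 0]) cylinder(h = 375, r = 23);
  translate([277, 23, 0]) cylinder(h = 375, r = 23);
  translate([23, 320, 0]) cylinder(h = 375, r = 23);
  translate([277, 320, 0]) cylinder(h = 375, r = 23);
}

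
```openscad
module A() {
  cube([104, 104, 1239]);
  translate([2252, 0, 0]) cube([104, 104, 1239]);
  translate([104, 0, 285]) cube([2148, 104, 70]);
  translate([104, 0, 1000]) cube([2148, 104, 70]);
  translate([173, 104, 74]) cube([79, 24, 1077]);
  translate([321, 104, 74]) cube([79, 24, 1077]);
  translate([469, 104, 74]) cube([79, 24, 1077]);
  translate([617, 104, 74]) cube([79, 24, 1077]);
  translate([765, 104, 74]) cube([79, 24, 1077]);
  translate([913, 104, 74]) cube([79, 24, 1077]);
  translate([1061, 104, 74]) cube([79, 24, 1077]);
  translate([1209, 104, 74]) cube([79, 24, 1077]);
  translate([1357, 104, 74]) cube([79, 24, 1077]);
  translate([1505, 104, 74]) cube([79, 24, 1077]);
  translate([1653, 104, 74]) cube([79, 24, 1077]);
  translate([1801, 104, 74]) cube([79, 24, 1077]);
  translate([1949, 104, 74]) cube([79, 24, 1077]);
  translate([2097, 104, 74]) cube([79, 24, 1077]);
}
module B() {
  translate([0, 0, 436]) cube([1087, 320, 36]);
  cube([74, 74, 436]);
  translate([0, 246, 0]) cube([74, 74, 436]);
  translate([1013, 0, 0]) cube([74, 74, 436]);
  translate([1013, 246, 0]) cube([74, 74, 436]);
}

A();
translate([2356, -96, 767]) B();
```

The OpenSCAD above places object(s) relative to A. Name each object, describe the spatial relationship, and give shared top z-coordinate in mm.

A is a fence section. B is a bench. The bench is beside the fence section with their tops flush at z = 1239. The shared top z-coordinate is 1239 mm.

Both tops at z = 1239 mm.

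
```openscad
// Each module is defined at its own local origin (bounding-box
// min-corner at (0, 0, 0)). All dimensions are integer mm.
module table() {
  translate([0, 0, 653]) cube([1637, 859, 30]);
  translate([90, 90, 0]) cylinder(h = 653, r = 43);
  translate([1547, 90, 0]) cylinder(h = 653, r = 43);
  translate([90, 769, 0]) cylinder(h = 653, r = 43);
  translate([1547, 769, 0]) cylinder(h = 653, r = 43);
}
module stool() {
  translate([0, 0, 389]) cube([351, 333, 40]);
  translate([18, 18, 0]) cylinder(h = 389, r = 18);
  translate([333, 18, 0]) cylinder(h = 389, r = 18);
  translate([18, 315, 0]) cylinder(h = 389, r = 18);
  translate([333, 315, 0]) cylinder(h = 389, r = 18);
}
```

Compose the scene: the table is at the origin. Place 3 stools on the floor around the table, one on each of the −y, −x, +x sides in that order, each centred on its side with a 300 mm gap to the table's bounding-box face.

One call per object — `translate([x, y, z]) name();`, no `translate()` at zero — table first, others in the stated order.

table();
translate([643, -633, 0]) stool();
translate([-651, 263, 0]) stool();
translate([1937, 263, 0]) stool();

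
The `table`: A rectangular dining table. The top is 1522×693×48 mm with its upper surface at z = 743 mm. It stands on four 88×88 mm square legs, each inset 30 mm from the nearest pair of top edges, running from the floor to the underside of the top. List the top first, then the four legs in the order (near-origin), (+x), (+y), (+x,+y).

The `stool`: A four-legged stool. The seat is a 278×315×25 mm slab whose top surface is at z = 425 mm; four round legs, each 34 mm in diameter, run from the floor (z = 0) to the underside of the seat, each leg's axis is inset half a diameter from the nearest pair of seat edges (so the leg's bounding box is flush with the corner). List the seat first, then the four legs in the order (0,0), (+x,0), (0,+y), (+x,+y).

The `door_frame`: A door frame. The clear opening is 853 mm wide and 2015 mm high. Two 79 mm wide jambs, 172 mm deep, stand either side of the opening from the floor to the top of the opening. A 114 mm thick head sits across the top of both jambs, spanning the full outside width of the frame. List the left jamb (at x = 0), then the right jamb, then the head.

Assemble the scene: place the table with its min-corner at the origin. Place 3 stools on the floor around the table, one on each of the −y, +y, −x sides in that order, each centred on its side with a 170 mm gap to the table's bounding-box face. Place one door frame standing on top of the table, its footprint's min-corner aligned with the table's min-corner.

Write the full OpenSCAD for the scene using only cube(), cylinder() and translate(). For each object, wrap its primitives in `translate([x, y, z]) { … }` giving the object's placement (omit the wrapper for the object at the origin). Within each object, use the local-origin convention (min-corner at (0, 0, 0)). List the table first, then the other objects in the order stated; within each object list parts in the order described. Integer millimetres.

translate([0, 0, 695]) cube([1522, 693, 48]);
translate([30, 30, 0]) cube([88, 88, 695]);
translate([1404, 30, 0]) cube([88, 88, 695]);
translate([30, 575, 0]) cube([88, 88, 695]);
translate([1404, 575, 0]) cube([88, 88, 695]);
translate([622, -485, 0]) {
  translate([0, 0, 400]) cube([278, 315, 25]);
  translate([17, 17, 0]) cylinder(h = 400, r = 17);
  translate([261, 17, 0]) cylinder(h = 400, r = 17);
  translate([17, 298, 0]) cylinder(h = 400, r = 17);
  translate([261, 298, 0]) cylinder(h = 400, r = 17);
}
translate([622, 863, 0]) {
  translate([0, 0, 400]) cube([278, 315, 25]);
  translate([17, 17, 0]) cylinder(h = 400, r = 17);
  translate([261, 17, 0]) cylinder(h = 400, r = 17);
  translate([17, 298, 0]) cylinder(h = 400, r = 17);
  translate([261, 298, 0]) cylinder(h = 400, r = 17);
}
translate([-448, 189, 0]) {
  translate([0, 0, 400]) cube([278, 315, 25]);
  translate([17, 17, 0]) cylinder(h = 400, r = 17);
  translate([261, 17, 0]) cylinder(h = 400, r = 17);
  translate([17, 298, 0]) cylinder(h = 400, r = 17);
  translate([261, 298, 0]) cylinder(h = 400, r = 17);
}
translate([0, 0, 743]) {
  cube([79, 172, 2015]);
  translate([932, 0, 0]) cube([79, 172, 2015]);
  translate([0, 0, 2015]) cube([1011, 172, 114]);
}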